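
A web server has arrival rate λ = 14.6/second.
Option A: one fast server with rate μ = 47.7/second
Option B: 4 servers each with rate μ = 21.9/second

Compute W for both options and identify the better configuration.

Option A: single server μ = 47.7 (M/M/1)
  ρ_A = 14.6/47.7 = 0.3061
  W_A = 1/(μ-λ) = 1/(47.7-14.6) = 1/33.10 = 0.03021

Option B: 4 servers μ = 21.9 (M/M/4)
  ρ_B = λ/(cμ) = 14.6/(4×21.9) = 0.1667
  Offered load a = λ/μ = cρ = 14.6/21.9 = 0.6667
  P₀ = [ Σₙ₌₀^3 aⁿ/n! + a^4/(4!(1-ρ)) ]⁻¹
  Σ = a^0/0! + a^1/1! + a^2/2! + a^3/3! = 1.0000 + 0.6667 + 0.2222 + 0.04938 = 1.9383
  a^4/(4!(1-ρ)) = 0.19753/(24 × 0.83333) = 0.009877
  P₀ = 1/(1.9383 + 0.009877) = 0.5133
  Lq = P₀·a^4·ρ / (4!(1-ρ)²) = 0.5133 × 0.1975 × 0.1667 / (24 × 0.6944) = 0.001014
  Wq_B = Lq/λ = 0.001014/14.6 = 0.00006945
  W_B = Wq_B + 1/μ = 0.00006945 + 0.04566 = 0.04573

Since W_A = 0.03021 < W_B = 0.04573, Option A (single fast server) has the shorter time in system.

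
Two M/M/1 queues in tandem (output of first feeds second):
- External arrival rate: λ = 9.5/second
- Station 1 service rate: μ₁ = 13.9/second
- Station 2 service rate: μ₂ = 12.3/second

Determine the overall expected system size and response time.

By Jackson's theorem, each station behaves as independent M/M/1.
Station 1: ρ₁ = 9.5/13.9 = 0.6835, L₁ = ρ₁/(1-ρ₁) = λ/(μ₁-λ) = 9.5/4.40 = 2.15909
Station 2: ρ₂ = 9.5/12.3 = 0.7724, L₂ = ρ₂/(1-ρ₂) = λ/(μ₂-λ) = 9.5/2.80 = 3.39286
Total: L = L₁ + L₂ = 2.15909 + 3.39286 = 5.5519
W = L/λ = 5.5519/9.5 = 0.5844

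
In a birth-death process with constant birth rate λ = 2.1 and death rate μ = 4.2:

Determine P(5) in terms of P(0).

For constant rates: P(n)/P(0) = (λ/μ)^n
P(5)/P(0) = (2.1/4.2)^5 = 0.5000^5 = 0.03125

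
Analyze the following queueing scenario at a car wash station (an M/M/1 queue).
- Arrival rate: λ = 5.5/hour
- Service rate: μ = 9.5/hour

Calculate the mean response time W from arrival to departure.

First, compute utilization: ρ = λ/μ = 5.5/9.5 = 0.5789
For M/M/1: W = 1/(μ-λ)
W = 1/(9.5-5.5) = 1/4.00
W = 0.2500 hours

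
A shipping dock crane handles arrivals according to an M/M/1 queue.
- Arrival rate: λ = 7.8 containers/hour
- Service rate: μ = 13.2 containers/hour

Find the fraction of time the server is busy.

Server utilization: ρ = λ/μ
ρ = 7.8/13.2 = 0.5909
The server is busy 59.09% of the time.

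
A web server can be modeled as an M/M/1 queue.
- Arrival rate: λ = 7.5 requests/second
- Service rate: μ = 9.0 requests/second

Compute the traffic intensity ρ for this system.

Server utilization: ρ = λ/μ
ρ = 7.5/9.0 = 0.8333
The server is busy 83.33% of the time.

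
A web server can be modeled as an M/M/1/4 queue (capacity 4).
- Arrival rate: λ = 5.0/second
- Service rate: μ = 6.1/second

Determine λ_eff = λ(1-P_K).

ρ = λ/μ = 5.0/6.1 = 0.8197
P₀ = (1-ρ)/(1-ρ^(K+1)) = (1-0.8197)/(1-0.8197^5) = 0.1803/0.6299 = 0.2862
P_K = P₀×ρ^K = 0.2862 × 0.8197^4 = 0.2862 × 0.4515 = 0.1292
λ_eff = λ(1-P_K) = 5.0 × (1 - 0.1292) = 5.0 × 0.8708 = 4.3540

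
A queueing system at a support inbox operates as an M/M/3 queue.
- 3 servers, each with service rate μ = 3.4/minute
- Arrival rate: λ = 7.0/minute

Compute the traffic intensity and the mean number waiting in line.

Traffic intensity: ρ = λ/(cμ) = 7.0/(3×3.4) = 0.6863
Since ρ = 0.6863 < 1, system is stable.
Offered load a = λ/μ = cρ = 7.0/3.4 = 2.0588
P₀ = [ Σₙ₌₀^2 aⁿ/n! + a^3/(3!(1-ρ)) ]⁻¹
Σ = a^0/0! + a^1/1! + a^2/2! = 1.0000 + 2.0588 + 2.1194 = 5.1782
a^3/(3!(1-ρ)) = 8.72685/(6 × 0.313725) = 4.6361
P₀ = 1/(5.1782 + 4.6361) = 0.1019
Lq = P₀·a^3·ρ / (3!(1-ρ)²) = 0.10189 × 8.7268 × 0.68627 / (6 × 0.098424) = 1.0333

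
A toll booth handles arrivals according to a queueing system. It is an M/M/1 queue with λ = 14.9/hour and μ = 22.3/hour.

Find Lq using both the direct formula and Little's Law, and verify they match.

Method 1 (direct): Lq = λ²/(μ(μ-λ)) = 222.01/(22.3 × 7.40) = 1.3454

Method 2 (Little's Law):
W = 1/(μ-λ) = 1/7.40 = 0.135135
Wq = W - 1/μ = 0.135135 - 0.0448430 = 0.090292
Lq = λWq = 14.9 × 0.090292 = 1.3454 ✔ (matches Method 1)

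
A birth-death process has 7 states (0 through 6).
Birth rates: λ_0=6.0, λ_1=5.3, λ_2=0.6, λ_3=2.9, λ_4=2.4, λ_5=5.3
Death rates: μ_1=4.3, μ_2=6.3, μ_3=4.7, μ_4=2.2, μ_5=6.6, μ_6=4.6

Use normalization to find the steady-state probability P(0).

Ratios P(n)/P(0) = (λ₀···λₙ₋₁)/(μ₁···μₙ):
P(1)/P(0) = (6.0)/(4.3) = 1.3953
P(2)/P(0) = (6.0×5.3)/(4.3×6.3) = 1.1739
P(3)/P(0) = (6.0×5.3×0.6)/(4.3×6.3×4.7) = 0.1499
P(4)/P(0) = (6.0×5.3×0.6×2.9)/(4.3×6.3×4.7×2.2) = 0.1975
P(5)/P(0) = (6.0×5.3×0.6×2.9×2.4)/(4.3×6.3×4.7×2.2×6.6) = 0.07183
P(6)/P(0) = (6.0×5.3×0.6×2.9×2.4×5.3)/(4.3×6.3×4.7×2.2×6.6×4.6) = 0.08276

Normalization: ∑ P(n) = 1
P(0) × (1.0000 + 1.3953 + 1.1739 + 0.1499 + 0.1975 + 0.07183 + 0.08276) = 1
P(0) × 4.0712 = 1
P(0) = 1/4.0712 = 0.2456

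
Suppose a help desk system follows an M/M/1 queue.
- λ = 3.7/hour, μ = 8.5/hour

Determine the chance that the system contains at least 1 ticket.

ρ = λ/μ = 3.7/8.5 = 0.4353
P(N ≥ n) = ρⁿ
P(N ≥ 1) = 0.4353^1
P(N ≥ 1) = 0.4353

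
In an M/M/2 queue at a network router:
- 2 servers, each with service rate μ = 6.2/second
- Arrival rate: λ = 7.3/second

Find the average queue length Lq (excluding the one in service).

Traffic intensity: ρ = λ/(cμ) = 7.3/(2×6.2) = 0.5887
Since ρ = 0.5887 < 1, system is stable.
Offered load a = λ/μ = cρ = 7.3/6.2 = 1.1774
P₀ = [ Σₙ₌₀^1 aⁿ/n! + a^2/(2!(1-ρ)) ]⁻¹
Σ = a^0/0! + a^1/1! = 1.0000 + 1.1774 = 2.1774
a^2/(2!(1-ρ)) = 1.3863/(2 × 0.4113) = 1.6853
P₀ = 1/(2.1774 + 1.6853) = 0.2589
Lq = P₀·a^2·ρ / (2!(1-ρ)²) = 0.25888 × 1.3863 × 0.58871 / (2 × 0.16916) = 0.6245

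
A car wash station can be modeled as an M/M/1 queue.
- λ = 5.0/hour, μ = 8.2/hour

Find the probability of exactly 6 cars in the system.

ρ = λ/μ = 5.0/8.2 = 0.6098
P(n) = (1-ρ)ρⁿ
P(6) = (1-0.6098) × 0.6098^6
P(6) = 0.3902 × 0.05142
P(6) = 0.02006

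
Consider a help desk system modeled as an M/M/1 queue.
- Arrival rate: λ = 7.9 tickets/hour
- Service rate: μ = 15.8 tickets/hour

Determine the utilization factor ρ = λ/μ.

Server utilization: ρ = λ/μ
ρ = 7.9/15.8 = 0.5000
The server is busy 50.00% of the time.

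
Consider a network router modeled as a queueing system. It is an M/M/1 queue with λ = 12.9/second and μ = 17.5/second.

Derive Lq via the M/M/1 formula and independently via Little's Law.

Method 1 (direct): Lq = λ²/(μ(μ-λ)) = 166.41/(17.5 × 4.60) = 2.0672

Method 2 (Little's Law):
W = 1/(μ-λ) = 1/4.60 = 0.21739
Wq = W - 1/μ = 0.21739 - 0.057143 = 0.16025
Lq = λWq = 12.9 × 0.16025 = 2.0672 ✔ (matches Method 1)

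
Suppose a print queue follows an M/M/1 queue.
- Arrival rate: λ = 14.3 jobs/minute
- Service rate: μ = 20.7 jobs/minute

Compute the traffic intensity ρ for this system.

Server utilization: ρ = λ/μ
ρ = 14.3/20.7 = 0.6908
The server is busy 69.08% of the time.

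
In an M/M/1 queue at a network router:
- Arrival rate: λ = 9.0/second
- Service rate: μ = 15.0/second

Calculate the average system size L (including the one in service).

ρ = λ/μ = 9.0/15.0 = 0.6000
For M/M/1: L = λ/(μ-λ)
L = 9.0/(15.0-9.0) = 9.0/6.00
L = 1.5000 packets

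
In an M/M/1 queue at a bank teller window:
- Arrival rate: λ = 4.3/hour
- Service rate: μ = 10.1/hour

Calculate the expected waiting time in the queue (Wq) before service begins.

First, compute utilization: ρ = λ/μ = 4.3/10.1 = 0.4257
For M/M/1: Wq = λ/(μ(μ-λ))
Wq = 4.3/(10.1 × (10.1-4.3))
Wq = 4.3/(10.1 × 5.80)
Wq = 0.07340 hours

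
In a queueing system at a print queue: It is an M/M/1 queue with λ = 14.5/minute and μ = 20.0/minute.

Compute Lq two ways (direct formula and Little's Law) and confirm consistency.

Method 1 (direct): Lq = λ²/(μ(μ-λ)) = 210.25/(20.0 × 5.50) = 1.9114

Method 2 (Little's Law):
W = 1/(μ-λ) = 1/5.50 = 0.18182
Wq = W - 1/μ = 0.18182 - 0.050000 = 0.13182
Lq = λWq = 14.5 × 0.13182 = 1.9114 ✔ (matches Method 1)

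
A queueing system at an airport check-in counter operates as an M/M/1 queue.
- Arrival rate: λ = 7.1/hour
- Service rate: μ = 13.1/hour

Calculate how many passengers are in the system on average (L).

ρ = λ/μ = 7.1/13.1 = 0.5420
For M/M/1: L = λ/(μ-λ)
L = 7.1/(13.1-7.1) = 7.1/6.00
L = 1.1833 passengers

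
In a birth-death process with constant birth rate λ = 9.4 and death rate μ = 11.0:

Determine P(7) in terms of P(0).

For constant rates: P(n)/P(0) = (λ/μ)^n
P(7)/P(0) = (9.4/11.0)^7 = 0.85455^7 = 0.3328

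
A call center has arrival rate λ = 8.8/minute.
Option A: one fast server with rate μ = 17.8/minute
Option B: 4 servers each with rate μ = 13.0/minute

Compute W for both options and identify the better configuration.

Option A: single server μ = 17.8 (M/M/1)
  ρ_A = 8.8/17.8 = 0.4944
  W_A = 1/(μ-λ) = 1/(17.8-8.8) = 1/9.00 = 0.1111

Option B: 4 servers μ = 13.0 (M/M/4)
  ρ_B = λ/(cμ) = 8.8/(4×13.0) = 0.1692
  Offered load a = λ/μ = cρ = 8.8/13.0 = 0.6769
  P₀ = [ Σₙ₌₀^3 aⁿ/n! + a^4/(4!(1-ρ)) ]⁻¹
  Σ = a^0/0! + a^1/1! + a^2/2! + a^3/3! = 1.0000 + 0.6769 + 0.2291 + 0.05170 = 1.9577
  a^4/(4!(1-ρ)) = 0.2100/(24 × 0.8308) = 0.01053
  P₀ = 1/(1.9577 + 0.01053) = 0.5081
  Lq = P₀·a^4·ρ / (4!(1-ρ)²) = 0.5081 × 0.2100 × 0.1692 / (24 × 0.6902) = 0.001090
  Wq_B = Lq/λ = 0.0010899/8.8 = 0.00012385
  W_B = Wq_B + 1/μ = 0.00012385 + 0.076923 = 0.07705

Since W_B = 0.07705 < W_A = 0.1111, Option B (multiple servers) has the shorter time in system.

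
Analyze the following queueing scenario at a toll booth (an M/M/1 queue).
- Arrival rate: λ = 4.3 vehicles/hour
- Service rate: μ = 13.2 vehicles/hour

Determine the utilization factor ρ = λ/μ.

Server utilization: ρ = λ/μ
ρ = 4.3/13.2 = 0.3258
The server is busy 32.58% of the time.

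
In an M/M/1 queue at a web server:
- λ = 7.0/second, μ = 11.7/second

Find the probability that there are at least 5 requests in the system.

ρ = λ/μ = 7.0/11.7 = 0.5983
P(N ≥ n) = ρⁿ
P(N ≥ 5) = 0.5983^5
P(N ≥ 5) = 0.07666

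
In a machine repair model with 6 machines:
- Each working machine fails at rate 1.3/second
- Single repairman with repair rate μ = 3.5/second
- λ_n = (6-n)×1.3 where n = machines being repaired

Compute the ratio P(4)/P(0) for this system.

P(4)/P(0) = ∏_{i=0}^{4-1} λ_i/μ_{i+1}
= (6-0)×1.3/3.5 × (6-1)×1.3/3.5 × (6-2)×1.3/3.5 × (6-3)×1.3/3.5
= 6.8518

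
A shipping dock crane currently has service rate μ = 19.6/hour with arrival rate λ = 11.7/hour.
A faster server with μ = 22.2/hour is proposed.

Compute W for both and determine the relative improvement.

System 1: ρ₁ = 11.7/19.6 = 0.5969, W₁ = 1/(19.6-11.7) = 0.12658
System 2: ρ₂ = 11.7/22.2 = 0.5270, W₂ = 1/(22.2-11.7) = 0.095238
Improvement: (W₁-W₂)/W₁ = (0.12658-0.095238)/0.12658 = 24.76%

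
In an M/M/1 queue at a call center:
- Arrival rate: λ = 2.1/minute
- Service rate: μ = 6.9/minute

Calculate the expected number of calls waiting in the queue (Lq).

ρ = λ/μ = 2.1/6.9 = 0.3043
For M/M/1: Lq = λ²/(μ(μ-λ))
Lq = 4.41/(6.9 × 4.80)
Lq = 0.1332 calls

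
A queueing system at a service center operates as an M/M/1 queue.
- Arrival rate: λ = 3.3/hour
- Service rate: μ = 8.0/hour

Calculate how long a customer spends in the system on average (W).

First, compute utilization: ρ = λ/μ = 3.3/8.0 = 0.4125
For M/M/1: W = 1/(μ-λ)
W = 1/(8.0-3.3) = 1/4.70
W = 0.2128 hours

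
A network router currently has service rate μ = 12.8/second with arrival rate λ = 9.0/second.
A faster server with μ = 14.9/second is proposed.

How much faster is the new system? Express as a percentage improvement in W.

System 1: ρ₁ = 9.0/12.8 = 0.7031, W₁ = 1/(12.8-9.0) = 0.26316
System 2: ρ₂ = 9.0/14.9 = 0.6040, W₂ = 1/(14.9-9.0) = 0.16949
Improvement: (W₁-W₂)/W₁ = (0.26316-0.16949)/0.26316 = 35.59%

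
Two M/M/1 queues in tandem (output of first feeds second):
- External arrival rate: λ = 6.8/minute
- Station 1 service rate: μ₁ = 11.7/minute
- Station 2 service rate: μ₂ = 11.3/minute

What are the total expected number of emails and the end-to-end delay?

By Jackson's theorem, each station behaves as independent M/M/1.
Station 1: ρ₁ = 6.8/11.7 = 0.5812, L₁ = ρ₁/(1-ρ₁) = λ/(μ₁-λ) = 6.8/4.90 = 1.3878
Station 2: ρ₂ = 6.8/11.3 = 0.6018, L₂ = ρ₂/(1-ρ₂) = λ/(μ₂-λ) = 6.8/4.50 = 1.5111
Total: L = L₁ + L₂ = 1.3878 + 1.5111 = 2.8989
W = L/λ = 2.8989/6.8 = 0.4263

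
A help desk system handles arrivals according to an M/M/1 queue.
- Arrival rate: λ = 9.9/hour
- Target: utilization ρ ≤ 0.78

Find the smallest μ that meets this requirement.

ρ = λ/μ, so μ = λ/ρ
μ ≥ 9.9/0.78 = 12.6923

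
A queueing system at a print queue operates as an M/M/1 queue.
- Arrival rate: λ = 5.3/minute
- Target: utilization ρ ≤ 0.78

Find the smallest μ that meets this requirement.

ρ = λ/μ, so μ = λ/ρ
μ ≥ 5.3/0.78 = 6.7949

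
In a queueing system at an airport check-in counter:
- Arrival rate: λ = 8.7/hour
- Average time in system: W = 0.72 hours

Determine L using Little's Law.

Little's Law: L = λW
L = 8.7 × 0.72 = 6.2640 passengers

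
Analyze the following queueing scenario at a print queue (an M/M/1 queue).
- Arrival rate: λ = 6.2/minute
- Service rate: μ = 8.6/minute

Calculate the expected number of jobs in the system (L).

ρ = λ/μ = 6.2/8.6 = 0.7209
For M/M/1: L = λ/(μ-λ)
L = 6.2/(8.6-6.2) = 6.2/2.40
L = 2.5833 jobs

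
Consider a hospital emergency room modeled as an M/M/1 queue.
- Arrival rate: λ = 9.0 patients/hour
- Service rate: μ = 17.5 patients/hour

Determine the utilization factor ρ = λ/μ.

Server utilization: ρ = λ/μ
ρ = 9.0/17.5 = 0.5143
The server is busy 51.43% of the time.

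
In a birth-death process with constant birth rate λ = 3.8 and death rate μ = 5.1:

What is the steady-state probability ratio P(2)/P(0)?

For constant rates: P(n)/P(0) = (λ/μ)^n
P(2)/P(0) = (3.8/5.1)^2 = 0.7451^2 = 0.5552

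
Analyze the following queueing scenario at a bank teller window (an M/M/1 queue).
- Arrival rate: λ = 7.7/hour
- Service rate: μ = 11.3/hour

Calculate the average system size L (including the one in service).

ρ = λ/μ = 7.7/11.3 = 0.6814
For M/M/1: L = λ/(μ-λ)
L = 7.7/(11.3-7.7) = 7.7/3.60
L = 2.1389 transactions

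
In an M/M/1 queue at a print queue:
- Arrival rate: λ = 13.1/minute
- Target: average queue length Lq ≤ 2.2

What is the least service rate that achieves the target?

For M/M/1: Lq = λ²/(μ(μ-λ))
Need Lq ≤ 2.2, i.e. μ(μ-λ) ≥ λ²/2.2
μ² - 13.1μ - 171.61/2.2 ≥ 0  →  μ² - 13.1μ - 78.00455 ≥ 0
Quadratic formula (positive root): μ = [λ + √(λ² + 4×78.00455)]/2
Discriminant: 171.61 + 4×78.00455 = 483.6282, √483.6282 = 21.99155
μ ≥ (13.1 + 21.99155)/2 = 17.5458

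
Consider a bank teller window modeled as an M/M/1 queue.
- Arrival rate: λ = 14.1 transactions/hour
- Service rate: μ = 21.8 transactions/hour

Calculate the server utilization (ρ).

Server utilization: ρ = λ/μ
ρ = 14.1/21.8 = 0.6468
The server is busy 64.68% of the time.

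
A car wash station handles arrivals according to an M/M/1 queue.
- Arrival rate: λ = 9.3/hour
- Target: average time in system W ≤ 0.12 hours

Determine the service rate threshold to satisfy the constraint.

For M/M/1: W = 1/(μ-λ)
Need W ≤ 0.12, so 1/(μ-λ) ≤ 0.12
μ - λ ≥ 1/0.12 = 8.3333
μ ≥ 9.3 + 8.3333 = 17.6333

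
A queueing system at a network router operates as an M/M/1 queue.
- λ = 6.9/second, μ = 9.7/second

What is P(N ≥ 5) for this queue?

ρ = λ/μ = 6.9/9.7 = 0.7113
P(N ≥ n) = ρⁿ
P(N ≥ 5) = 0.7113^5
P(N ≥ 5) = 0.1821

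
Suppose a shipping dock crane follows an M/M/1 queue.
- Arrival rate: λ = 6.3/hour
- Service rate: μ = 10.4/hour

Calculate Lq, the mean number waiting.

ρ = λ/μ = 6.3/10.4 = 0.6058
For M/M/1: Lq = λ²/(μ(μ-λ))
Lq = 39.69/(10.4 × 4.10)
Lq = 0.9308 containers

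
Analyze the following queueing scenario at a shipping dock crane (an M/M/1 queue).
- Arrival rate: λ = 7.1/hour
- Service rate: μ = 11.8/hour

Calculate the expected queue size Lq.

ρ = λ/μ = 7.1/11.8 = 0.6017
For M/M/1: Lq = λ²/(μ(μ-λ))
Lq = 50.41/(11.8 × 4.70)
Lq = 0.9089 containers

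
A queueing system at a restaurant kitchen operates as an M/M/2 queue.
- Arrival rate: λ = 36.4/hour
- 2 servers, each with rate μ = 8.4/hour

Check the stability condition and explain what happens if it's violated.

Stability requires ρ = λ/(cμ) < 1
ρ = 36.4/(2 × 8.4) = 36.4/16.80 = 2.1667
Since 2.1667 ≥ 1, the system is UNSTABLE.
Need c > λ/μ = 36.4/8.4 = 4.33.
Minimum servers needed: c = 5.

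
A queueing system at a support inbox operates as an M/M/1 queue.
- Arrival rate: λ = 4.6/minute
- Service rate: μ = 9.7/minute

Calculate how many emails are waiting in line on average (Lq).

ρ = λ/μ = 4.6/9.7 = 0.4742
For M/M/1: Lq = λ²/(μ(μ-λ))
Lq = 21.16/(9.7 × 5.10)
Lq = 0.4277 emails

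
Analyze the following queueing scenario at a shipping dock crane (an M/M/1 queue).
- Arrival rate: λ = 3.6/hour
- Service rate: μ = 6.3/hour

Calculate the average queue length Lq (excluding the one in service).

ρ = λ/μ = 3.6/6.3 = 0.5714
For M/M/1: Lq = λ²/(μ(μ-λ))
Lq = 12.96/(6.3 × 2.70)
Lq = 0.7619 containers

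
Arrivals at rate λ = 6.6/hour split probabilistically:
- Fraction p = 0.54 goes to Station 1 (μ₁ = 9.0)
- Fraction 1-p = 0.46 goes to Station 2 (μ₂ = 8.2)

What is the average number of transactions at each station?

Effective rates: λ₁ = 6.6×0.54 = 3.564, λ₂ = 6.6×0.46 = 3.036
Station 1: ρ₁ = 3.564/9.0 = 0.3960, L₁ = ρ₁/(1-ρ₁) = 0.3960/(1-0.3960) = 0.6556
Station 2: ρ₂ = 3.036/8.2 = 0.37024, L₂ = ρ₂/(1-ρ₂) = 0.37024/(1-0.37024) = 0.5879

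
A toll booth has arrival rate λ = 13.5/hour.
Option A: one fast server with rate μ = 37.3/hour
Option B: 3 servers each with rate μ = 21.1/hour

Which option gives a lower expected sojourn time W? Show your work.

Option A: single server μ = 37.3 (M/M/1)
  ρ_A = 13.5/37.3 = 0.3619
  W_A = 1/(μ-λ) = 1/(37.3-13.5) = 1/23.80 = 0.04202

Option B: 3 servers μ = 21.1 (M/M/3)
  ρ_B = λ/(cμ) = 13.5/(3×21.1) = 0.2133
  Offered load a = λ/μ = cρ = 13.5/21.1 = 0.6398
  P₀ = [ Σₙ₌₀^2 aⁿ/n! + a^3/(3!(1-ρ)) ]⁻¹
  Σ = a^0/0! + a^1/1! + a^2/2! = 1.0000 + 0.6398 + 0.2047 = 1.8445
  a^3/(3!(1-ρ)) = 0.261911/(6 × 0.786730) = 0.05549
  P₀ = 1/(1.8445 + 0.05549) = 0.5263
  Lq = P₀·a^3·ρ / (3!(1-ρ)²) = 0.5263 × 0.2619 × 0.2133 / (6 × 0.6189) = 0.007917
  Wq_B = Lq/λ = 0.007917/13.5 = 0.0005864
  W_B = Wq_B + 1/μ = 0.0005864 + 0.04739 = 0.04798

Since W_A = 0.04202 < W_B = 0.04798, Option A (single fast server) has the shorter time in system.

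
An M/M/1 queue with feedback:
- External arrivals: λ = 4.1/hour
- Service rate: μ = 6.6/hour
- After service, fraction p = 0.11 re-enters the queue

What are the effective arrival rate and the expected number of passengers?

Effective arrival rate: λ_eff = λ/(1-p) = 4.1/(1-0.11) = 4.1/0.89 = 4.60674
ρ = λ_eff/μ = 4.60674/6.6 = 0.697991
L = ρ/(1-ρ) = 0.697991/(1-0.697991) = 2.3112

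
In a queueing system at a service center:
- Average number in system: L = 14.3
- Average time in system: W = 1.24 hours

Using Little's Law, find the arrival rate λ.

Little's Law: L = λW, so λ = L/W
λ = 14.3/1.24 = 11.5323 customers/hour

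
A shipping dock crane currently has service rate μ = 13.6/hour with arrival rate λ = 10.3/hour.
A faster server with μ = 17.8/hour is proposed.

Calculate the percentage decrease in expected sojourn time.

System 1: ρ₁ = 10.3/13.6 = 0.7574, W₁ = 1/(13.6-10.3) = 0.30303
System 2: ρ₂ = 10.3/17.8 = 0.5787, W₂ = 1/(17.8-10.3) = 0.13333
Improvement: (W₁-W₂)/W₁ = (0.30303-0.13333)/0.30303 = 56.00%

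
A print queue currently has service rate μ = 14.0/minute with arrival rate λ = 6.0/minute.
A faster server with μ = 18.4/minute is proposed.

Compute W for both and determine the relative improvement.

System 1: ρ₁ = 6.0/14.0 = 0.4286, W₁ = 1/(14.0-6.0) = 0.1250
System 2: ρ₂ = 6.0/18.4 = 0.3261, W₂ = 1/(18.4-6.0) = 0.08065
Improvement: (W₁-W₂)/W₁ = (0.1250-0.08065)/0.1250 = 35.48%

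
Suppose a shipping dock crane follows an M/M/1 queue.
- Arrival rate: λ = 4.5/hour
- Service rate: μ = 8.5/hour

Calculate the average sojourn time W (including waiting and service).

First, compute utilization: ρ = λ/μ = 4.5/8.5 = 0.5294
For M/M/1: W = 1/(μ-λ)
W = 1/(8.5-4.5) = 1/4.00
W = 0.2500 hours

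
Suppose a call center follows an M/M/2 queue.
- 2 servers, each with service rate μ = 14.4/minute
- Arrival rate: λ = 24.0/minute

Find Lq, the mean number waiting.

Traffic intensity: ρ = λ/(cμ) = 24.0/(2×14.4) = 0.8333
Since ρ = 0.8333 < 1, system is stable.
Offered load a = λ/μ = cρ = 24.0/14.4 = 1.6667
P₀ = [ Σₙ₌₀^1 aⁿ/n! + a^2/(2!(1-ρ)) ]⁻¹
Σ = a^0/0! + a^1/1! = 1.0000 + 1.6667 = 2.6667
a^2/(2!(1-ρ)) = 2.77778/(2 × 0.166667) = 8.3333
P₀ = 1/(2.6667 + 8.3333) = 0.09091
Lq = P₀·a^2·ρ / (2!(1-ρ)²) = 0.090909 × 2.7778 × 0.83333 / (2 × 0.027778) = 3.7879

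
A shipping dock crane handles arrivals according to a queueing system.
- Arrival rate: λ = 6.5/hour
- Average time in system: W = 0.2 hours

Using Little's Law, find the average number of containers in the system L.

Little's Law: L = λW
L = 6.5 × 0.2 = 1.3000 containers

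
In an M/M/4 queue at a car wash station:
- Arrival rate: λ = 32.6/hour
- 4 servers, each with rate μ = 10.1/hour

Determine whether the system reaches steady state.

Stability requires ρ = λ/(cμ) < 1
ρ = 32.6/(4 × 10.1) = 32.6/40.40 = 0.8069
Since 0.8069 < 1, the system is STABLE.
The servers are busy 80.69% of the time.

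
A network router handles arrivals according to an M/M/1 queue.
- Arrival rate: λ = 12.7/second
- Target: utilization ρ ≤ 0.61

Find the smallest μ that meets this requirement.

ρ = λ/μ, so μ = λ/ρ
μ ≥ 12.7/0.61 = 20.8197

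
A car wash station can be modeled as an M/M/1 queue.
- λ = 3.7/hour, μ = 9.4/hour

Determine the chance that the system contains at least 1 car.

ρ = λ/μ = 3.7/9.4 = 0.3936
P(N ≥ n) = ρⁿ
P(N ≥ 1) = 0.3936^1
P(N ≥ 1) = 0.3936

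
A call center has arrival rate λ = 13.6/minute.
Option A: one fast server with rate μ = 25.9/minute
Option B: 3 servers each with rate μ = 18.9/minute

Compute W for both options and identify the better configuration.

Option A: single server μ = 25.9 (M/M/1)
  ρ_A = 13.6/25.9 = 0.5251
  W_A = 1/(μ-λ) = 1/(25.9-13.6) = 1/12.30 = 0.08130

Option B: 3 servers μ = 18.9 (M/M/3)
  ρ_B = λ/(cμ) = 13.6/(3×18.9) = 0.2399
  Offered load a = λ/μ = cρ = 13.6/18.9 = 0.7196
  P₀ = [ Σₙ₌₀^2 aⁿ/n! + a^3/(3!(1-ρ)) ]⁻¹
  Σ = a^0/0! + a^1/1! + a^2/2! = 1.0000 + 0.7196 + 0.2589 = 1.9785
  a^3/(3!(1-ρ)) = 0.37259/(6 × 0.76014) = 0.08169
  P₀ = 1/(1.9785 + 0.08169) = 0.4854
  Lq = P₀·a^3·ρ / (3!(1-ρ)²) = 0.48540 × 0.37259 × 0.23986 / (6 × 0.57781) = 0.01251
  Wq_B = Lq/λ = 0.0125125/13.6 = 0.0009200
  W_B = Wq_B + 1/μ = 0.0009200 + 0.05291 = 0.05383

Since W_B = 0.05383 < W_A = 0.08130, Option B (multiple servers) has the shorter time in system.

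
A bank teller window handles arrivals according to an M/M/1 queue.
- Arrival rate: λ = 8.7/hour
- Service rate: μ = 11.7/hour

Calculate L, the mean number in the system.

ρ = λ/μ = 8.7/11.7 = 0.7436
For M/M/1: L = λ/(μ-λ)
L = 8.7/(11.7-8.7) = 8.7/3.00
L = 2.9000 transactions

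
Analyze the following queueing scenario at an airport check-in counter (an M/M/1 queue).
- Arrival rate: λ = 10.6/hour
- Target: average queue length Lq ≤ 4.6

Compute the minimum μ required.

For M/M/1: Lq = λ²/(μ(μ-λ))
Need Lq ≤ 4.6, i.e. μ(μ-λ) ≥ λ²/4.6
μ² - 10.6μ - 112.36/4.6 ≥ 0  →  μ² - 10.6μ - 24.426087 ≥ 0
Quadratic formula (positive root): μ = [λ + √(λ² + 4×24.426087)]/2
Discriminant: 112.36 + 4×24.426087 = 210.0643, √210.0643 = 14.4936
μ ≥ (10.6 + 14.4936)/2 = 12.5468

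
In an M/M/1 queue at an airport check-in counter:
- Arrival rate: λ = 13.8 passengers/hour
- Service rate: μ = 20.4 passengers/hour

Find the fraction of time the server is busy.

Server utilization: ρ = λ/μ
ρ = 13.8/20.4 = 0.6765
The server is busy 67.65% of the time.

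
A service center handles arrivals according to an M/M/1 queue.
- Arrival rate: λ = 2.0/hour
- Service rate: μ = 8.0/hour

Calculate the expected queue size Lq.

ρ = λ/μ = 2.0/8.0 = 0.2500
For M/M/1: Lq = λ²/(μ(μ-λ))
Lq = 4.00/(8.0 × 6.00)
Lq = 0.08333 customers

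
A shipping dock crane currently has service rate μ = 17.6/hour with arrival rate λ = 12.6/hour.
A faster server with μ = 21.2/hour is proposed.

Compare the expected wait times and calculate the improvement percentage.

System 1: ρ₁ = 12.6/17.6 = 0.7159, W₁ = 1/(17.6-12.6) = 0.20000
System 2: ρ₂ = 12.6/21.2 = 0.5943, W₂ = 1/(21.2-12.6) = 0.11628
Improvement: (W₁-W₂)/W₁ = (0.20000-0.11628)/0.20000 = 41.86%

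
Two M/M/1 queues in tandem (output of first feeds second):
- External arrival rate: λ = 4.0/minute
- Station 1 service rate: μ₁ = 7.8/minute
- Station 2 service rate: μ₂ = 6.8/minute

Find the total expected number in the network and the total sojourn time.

By Jackson's theorem, each station behaves as independent M/M/1.
Station 1: ρ₁ = 4.0/7.8 = 0.5128, L₁ = ρ₁/(1-ρ₁) = λ/(μ₁-λ) = 4.0/3.80 = 1.0526
Station 2: ρ₂ = 4.0/6.8 = 0.5882, L₂ = ρ₂/(1-ρ₂) = λ/(μ₂-λ) = 4.0/2.80 = 1.4286
Total: L = L₁ + L₂ = 1.0526 + 1.4286 = 2.4812
W = L/λ = 2.4812/4.0 = 0.6203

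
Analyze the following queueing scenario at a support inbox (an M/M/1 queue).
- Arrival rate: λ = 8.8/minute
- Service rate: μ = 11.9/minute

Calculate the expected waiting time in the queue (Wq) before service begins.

First, compute utilization: ρ = λ/μ = 8.8/11.9 = 0.7395
For M/M/1: Wq = λ/(μ(μ-λ))
Wq = 8.8/(11.9 × (11.9-8.8))
Wq = 8.8/(11.9 × 3.10)
Wq = 0.2385 minutes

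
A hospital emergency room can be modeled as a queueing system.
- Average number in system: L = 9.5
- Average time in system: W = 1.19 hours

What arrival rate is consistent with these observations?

Little's Law: L = λW, so λ = L/W
λ = 9.5/1.19 = 7.9832 patients/hour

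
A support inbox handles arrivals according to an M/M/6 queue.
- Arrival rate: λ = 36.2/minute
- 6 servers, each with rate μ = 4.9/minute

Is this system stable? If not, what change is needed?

Stability requires ρ = λ/(cμ) < 1
ρ = 36.2/(6 × 4.9) = 36.2/29.40 = 1.2313
Since 1.2313 ≥ 1, the system is UNSTABLE.
Need c > λ/μ = 36.2/4.9 = 7.39.
Minimum servers needed: c = 8.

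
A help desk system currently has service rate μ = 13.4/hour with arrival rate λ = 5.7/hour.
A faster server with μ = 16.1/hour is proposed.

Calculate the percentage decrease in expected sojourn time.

System 1: ρ₁ = 5.7/13.4 = 0.4254, W₁ = 1/(13.4-5.7) = 0.12987
System 2: ρ₂ = 5.7/16.1 = 0.3540, W₂ = 1/(16.1-5.7) = 0.096154
Improvement: (W₁-W₂)/W₁ = (0.12987-0.096154)/0.12987 = 25.96%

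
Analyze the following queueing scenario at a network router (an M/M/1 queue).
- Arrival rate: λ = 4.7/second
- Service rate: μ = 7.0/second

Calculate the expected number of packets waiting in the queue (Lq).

ρ = λ/μ = 4.7/7.0 = 0.6714
For M/M/1: Lq = λ²/(μ(μ-λ))
Lq = 22.09/(7.0 × 2.30)
Lq = 1.3720 packets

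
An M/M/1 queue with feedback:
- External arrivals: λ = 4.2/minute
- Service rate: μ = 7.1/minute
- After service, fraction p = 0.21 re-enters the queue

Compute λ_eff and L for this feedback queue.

Effective arrival rate: λ_eff = λ/(1-p) = 4.2/(1-0.21) = 4.2/0.79 = 5.31646
ρ = λ_eff/μ = 5.31646/7.1 = 0.748797
L = ρ/(1-ρ) = 0.748797/(1-0.748797) = 2.9808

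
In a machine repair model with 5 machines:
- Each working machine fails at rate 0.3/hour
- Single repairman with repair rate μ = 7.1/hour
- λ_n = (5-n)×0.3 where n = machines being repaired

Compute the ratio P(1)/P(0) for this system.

P(1)/P(0) = ∏_{i=0}^{1-1} λ_i/μ_{i+1}
= (5-0)×0.3/7.1
= 0.2113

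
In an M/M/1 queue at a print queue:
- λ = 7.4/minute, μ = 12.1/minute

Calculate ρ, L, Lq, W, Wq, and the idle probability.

Step 1: ρ = λ/μ = 7.4/12.1 = 0.6116
Step 2: L = λ/(μ-λ) = 7.4/4.70 = 1.5745
Step 3: Lq = λ²/(μ(μ-λ)) = 54.76/(12.1×4.70) = 0.9629
Step 4: W = 1/(μ-λ) = 1/4.70 = 0.21277
Step 5: Wq = λ/(μ(μ-λ)) = 7.4/(12.1×4.70) = 0.1301
Step 6: P(0) = 1-ρ = 0.3884
Verify: L = λW = 7.4×0.21277 = 1.5745 ✔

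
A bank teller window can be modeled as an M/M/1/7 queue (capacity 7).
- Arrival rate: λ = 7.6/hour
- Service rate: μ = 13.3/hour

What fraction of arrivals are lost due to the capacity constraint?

ρ = λ/μ = 7.6/13.3 = 0.57143
P₀ = (1-ρ)/(1-ρ^(K+1)) = (1-0.57143)/(1-0.57143^8) = 0.4286/0.9886 = 0.4335
P_K = P₀×ρ^K = 0.43350 × 0.57143^7 = 0.43350 × 0.019895 = 0.008624
Blocking probability = 0.86%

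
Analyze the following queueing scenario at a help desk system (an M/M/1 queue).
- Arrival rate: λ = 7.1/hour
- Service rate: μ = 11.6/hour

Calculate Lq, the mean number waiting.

ρ = λ/μ = 7.1/11.6 = 0.6121
For M/M/1: Lq = λ²/(μ(μ-λ))
Lq = 50.41/(11.6 × 4.50)
Lq = 0.9657 tickets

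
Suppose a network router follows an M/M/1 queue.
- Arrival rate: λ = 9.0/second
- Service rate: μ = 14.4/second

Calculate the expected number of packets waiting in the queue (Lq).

ρ = λ/μ = 9.0/14.4 = 0.6250
For M/M/1: Lq = λ²/(μ(μ-λ))
Lq = 81.00/(14.4 × 5.40)
Lq = 1.0417 packets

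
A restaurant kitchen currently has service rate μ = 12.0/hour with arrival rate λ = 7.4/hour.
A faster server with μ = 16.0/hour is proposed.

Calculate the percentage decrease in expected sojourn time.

System 1: ρ₁ = 7.4/12.0 = 0.6167, W₁ = 1/(12.0-7.4) = 0.21739
System 2: ρ₂ = 7.4/16.0 = 0.4625, W₂ = 1/(16.0-7.4) = 0.11628
Improvement: (W₁-W₂)/W₁ = (0.21739-0.11628)/0.21739 = 46.51%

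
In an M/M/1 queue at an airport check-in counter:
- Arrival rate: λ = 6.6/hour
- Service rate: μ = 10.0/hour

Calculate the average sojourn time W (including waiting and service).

First, compute utilization: ρ = λ/μ = 6.6/10.0 = 0.6600
For M/M/1: W = 1/(μ-λ)
W = 1/(10.0-6.6) = 1/3.40
W = 0.2941 hours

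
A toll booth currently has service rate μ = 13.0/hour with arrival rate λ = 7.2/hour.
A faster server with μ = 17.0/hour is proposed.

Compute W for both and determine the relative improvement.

System 1: ρ₁ = 7.2/13.0 = 0.5538, W₁ = 1/(13.0-7.2) = 0.17241
System 2: ρ₂ = 7.2/17.0 = 0.4235, W₂ = 1/(17.0-7.2) = 0.10204
Improvement: (W₁-W₂)/W₁ = (0.17241-0.10204)/0.17241 = 40.82%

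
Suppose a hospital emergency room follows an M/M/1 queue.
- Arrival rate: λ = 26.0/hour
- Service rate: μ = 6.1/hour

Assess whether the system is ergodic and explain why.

Stability requires ρ = λ/(cμ) < 1
ρ = 26.0/(1 × 6.1) = 26.0/6.10 = 4.2623
Since 4.2623 ≥ 1, the system is UNSTABLE.
Queue grows without bound. Need μ > λ = 26.0.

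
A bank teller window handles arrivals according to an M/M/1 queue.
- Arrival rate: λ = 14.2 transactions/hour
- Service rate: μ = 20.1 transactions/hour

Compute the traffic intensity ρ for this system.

Server utilization: ρ = λ/μ
ρ = 14.2/20.1 = 0.7065
The server is busy 70.65% of the time.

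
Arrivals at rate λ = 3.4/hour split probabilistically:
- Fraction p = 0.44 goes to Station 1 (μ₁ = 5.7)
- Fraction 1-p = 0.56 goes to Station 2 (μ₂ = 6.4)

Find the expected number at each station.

Effective rates: λ₁ = 3.4×0.44 = 1.496, λ₂ = 3.4×0.56 = 1.904
Station 1: ρ₁ = 1.496/5.7 = 0.2625, L₁ = ρ₁/(1-ρ₁) = 0.2625/(1-0.2625) = 0.3559
Station 2: ρ₂ = 1.904/6.4 = 0.2975, L₂ = ρ₂/(1-ρ₂) = 0.2975/(1-0.2975) = 0.4235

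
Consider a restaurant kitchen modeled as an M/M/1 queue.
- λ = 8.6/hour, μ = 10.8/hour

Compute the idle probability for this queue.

ρ = λ/μ = 8.6/10.8 = 0.7963
P(0) = 1 - ρ = 1 - 0.7963 = 0.2037
The server is idle 20.37% of the time.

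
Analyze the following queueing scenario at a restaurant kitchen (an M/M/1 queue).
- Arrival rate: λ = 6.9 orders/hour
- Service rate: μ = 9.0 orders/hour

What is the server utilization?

Server utilization: ρ = λ/μ
ρ = 6.9/9.0 = 0.7667
The server is busy 76.67% of the time.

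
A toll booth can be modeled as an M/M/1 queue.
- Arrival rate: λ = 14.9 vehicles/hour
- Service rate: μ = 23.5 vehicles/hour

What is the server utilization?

Server utilization: ρ = λ/μ
ρ = 14.9/23.5 = 0.6340
The server is busy 63.40% of the time.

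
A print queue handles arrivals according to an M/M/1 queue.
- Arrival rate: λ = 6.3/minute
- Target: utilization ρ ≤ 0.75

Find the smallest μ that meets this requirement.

ρ = λ/μ, so μ = λ/ρ
μ ≥ 6.3/0.75 = 8.4000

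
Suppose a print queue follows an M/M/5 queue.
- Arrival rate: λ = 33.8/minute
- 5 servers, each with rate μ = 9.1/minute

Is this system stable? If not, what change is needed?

Stability requires ρ = λ/(cμ) < 1
ρ = 33.8/(5 × 9.1) = 33.8/45.50 = 0.7429
Since 0.7429 < 1, the system is STABLE.
The servers are busy 74.29% of the time.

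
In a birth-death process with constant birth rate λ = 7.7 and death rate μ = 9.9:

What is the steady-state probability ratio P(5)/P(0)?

For constant rates: P(n)/P(0) = (λ/μ)^n
P(5)/P(0) = (7.7/9.9)^5 = 0.77778^5 = 0.2846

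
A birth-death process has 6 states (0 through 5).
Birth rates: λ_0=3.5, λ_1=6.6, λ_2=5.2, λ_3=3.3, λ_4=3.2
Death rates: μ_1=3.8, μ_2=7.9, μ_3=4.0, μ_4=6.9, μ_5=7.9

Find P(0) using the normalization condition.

Ratios P(n)/P(0) = (λ₀···λₙ₋₁)/(μ₁···μₙ):
P(1)/P(0) = (3.5)/(3.8) = 0.9211
P(2)/P(0) = (3.5×6.6)/(3.8×7.9) = 0.7695
P(3)/P(0) = (3.5×6.6×5.2)/(3.8×7.9×4.0) = 1.0003
P(4)/P(0) = (3.5×6.6×5.2×3.3)/(3.8×7.9×4.0×6.9) = 0.4784
P(5)/P(0) = (3.5×6.6×5.2×3.3×3.2)/(3.8×7.9×4.0×6.9×7.9) = 0.1938

Normalization: ∑ P(n) = 1
P(0) × (1.0000 + 0.9211 + 0.7695 + 1.0003 + 0.4784 + 0.1938) = 1
P(0) × 4.3631 = 1
P(0) = 1/4.3631 = 0.2292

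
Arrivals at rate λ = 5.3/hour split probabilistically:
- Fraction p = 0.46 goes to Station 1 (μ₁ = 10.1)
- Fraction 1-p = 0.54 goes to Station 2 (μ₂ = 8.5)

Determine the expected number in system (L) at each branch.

Effective rates: λ₁ = 5.3×0.46 = 2.438, λ₂ = 5.3×0.54 = 2.862
Station 1: ρ₁ = 2.438/10.1 = 0.2414, L₁ = ρ₁/(1-ρ₁) = 0.2414/(1-0.2414) = 0.3182
Station 2: ρ₂ = 2.862/8.5 = 0.3367, L₂ = ρ₂/(1-ρ₂) = 0.3367/(1-0.3367) = 0.5076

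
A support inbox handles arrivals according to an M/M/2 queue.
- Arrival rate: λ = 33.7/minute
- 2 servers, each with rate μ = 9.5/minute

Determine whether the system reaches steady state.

Stability requires ρ = λ/(cμ) < 1
ρ = 33.7/(2 × 9.5) = 33.7/19.00 = 1.7737
Since 1.7737 ≥ 1, the system is UNSTABLE.
Need c > λ/μ = 33.7/9.5 = 3.55.
Minimum servers needed: c = 4.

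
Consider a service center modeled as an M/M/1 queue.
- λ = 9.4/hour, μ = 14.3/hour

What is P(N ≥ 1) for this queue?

ρ = λ/μ = 9.4/14.3 = 0.6573
P(N ≥ n) = ρⁿ
P(N ≥ 1) = 0.6573^1
P(N ≥ 1) = 0.6573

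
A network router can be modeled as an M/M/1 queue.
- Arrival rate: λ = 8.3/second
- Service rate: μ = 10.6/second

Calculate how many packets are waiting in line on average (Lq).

ρ = λ/μ = 8.3/10.6 = 0.7830
For M/M/1: Lq = λ²/(μ(μ-λ))
Lq = 68.89/(10.6 × 2.30)
Lq = 2.8257 packets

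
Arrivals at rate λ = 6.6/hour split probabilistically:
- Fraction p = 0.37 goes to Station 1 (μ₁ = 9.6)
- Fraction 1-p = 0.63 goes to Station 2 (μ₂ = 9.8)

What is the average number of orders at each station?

Effective rates: λ₁ = 6.6×0.37 = 2.442, λ₂ = 6.6×0.63 = 4.158
Station 1: ρ₁ = 2.442/9.6 = 0.2544, L₁ = ρ₁/(1-ρ₁) = 0.2544/(1-0.2544) = 0.3412
Station 2: ρ₂ = 4.158/9.8 = 0.4243, L₂ = ρ₂/(1-ρ₂) = 0.4243/(1-0.4243) = 0.7370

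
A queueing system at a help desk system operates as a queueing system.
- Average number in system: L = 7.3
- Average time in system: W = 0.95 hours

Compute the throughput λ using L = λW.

Little's Law: L = λW, so λ = L/W
λ = 7.3/0.95 = 7.6842 tickets/hour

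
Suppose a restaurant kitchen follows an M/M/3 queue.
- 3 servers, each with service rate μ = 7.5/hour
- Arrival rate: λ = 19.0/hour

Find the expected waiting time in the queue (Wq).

Traffic intensity: ρ = λ/(cμ) = 19.0/(3×7.5) = 0.8444
Since ρ = 0.8444 < 1, system is stable.
Offered load a = λ/μ = cρ = 19.0/7.5 = 2.5333
P₀ = [ Σₙ₌₀^2 aⁿ/n! + a^3/(3!(1-ρ)) ]⁻¹
Σ = a^0/0! + a^1/1! + a^2/2! = 1.0000 + 2.5333 + 3.2089 = 6.7422
a^3/(3!(1-ρ)) = 16.2584/(6 × 0.155556) = 17.4197
P₀ = 1/(6.7422 + 17.4197) = 0.04139
Lq = P₀·a^3·ρ / (3!(1-ρ)²) = 0.0413875 × 16.2584 × 0.844444 / (6 × 0.0241975) = 3.9138
Wq = Lq/λ = 3.9138/19.0 = 0.2060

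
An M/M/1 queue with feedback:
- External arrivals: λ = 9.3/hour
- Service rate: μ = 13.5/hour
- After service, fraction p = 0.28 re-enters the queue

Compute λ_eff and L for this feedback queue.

Effective arrival rate: λ_eff = λ/(1-p) = 9.3/(1-0.28) = 9.3/0.72 = 12.91666667
ρ = λ_eff/μ = 12.91666667/13.5 = 0.95679012
L = ρ/(1-ρ) = 0.95679012/(1-0.95679012) = 22.1429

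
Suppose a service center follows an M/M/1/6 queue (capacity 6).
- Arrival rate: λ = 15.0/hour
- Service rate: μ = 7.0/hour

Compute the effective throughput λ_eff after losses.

ρ = λ/μ = 15.0/7.0 = 2.1429
P₀ = (1-ρ)/(1-ρ^(K+1)) = (1-2.1429)/(1-2.1429^7) = -1.1429/-206.4977 = 0.005535
P_K = P₀×ρ^K = 0.0055347 × 2.1429^6 = 0.0055347 × 96.8303 = 0.5359
λ_eff = λ(1-P_K) = 15.0 × (1 - 0.535916) = 15.0 × 0.464084 = 6.9613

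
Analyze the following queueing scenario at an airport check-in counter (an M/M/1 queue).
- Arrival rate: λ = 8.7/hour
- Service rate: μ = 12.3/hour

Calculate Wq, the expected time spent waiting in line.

First, compute utilization: ρ = λ/μ = 8.7/12.3 = 0.7073
For M/M/1: Wq = λ/(μ(μ-λ))
Wq = 8.7/(12.3 × (12.3-8.7))
Wq = 8.7/(12.3 × 3.60)
Wq = 0.1965 hours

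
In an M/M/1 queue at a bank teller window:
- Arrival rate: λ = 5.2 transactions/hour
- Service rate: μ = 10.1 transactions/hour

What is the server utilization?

Server utilization: ρ = λ/μ
ρ = 5.2/10.1 = 0.5149
The server is busy 51.49% of the time.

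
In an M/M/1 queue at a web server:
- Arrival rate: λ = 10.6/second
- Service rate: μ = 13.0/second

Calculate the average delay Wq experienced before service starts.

First, compute utilization: ρ = λ/μ = 10.6/13.0 = 0.8154
For M/M/1: Wq = λ/(μ(μ-λ))
Wq = 10.6/(13.0 × (13.0-10.6))
Wq = 10.6/(13.0 × 2.40)
Wq = 0.3397 seconds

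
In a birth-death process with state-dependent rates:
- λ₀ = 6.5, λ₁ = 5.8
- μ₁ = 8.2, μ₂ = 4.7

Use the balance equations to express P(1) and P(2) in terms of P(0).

Balance equations:
State 0: λ₀P₀ = μ₁P₁ → P₁ = (λ₀/μ₁)P₀ = (6.5/8.2)P₀ = 0.7927P₀
State 1: P₂ = (λ₀λ₁)/(μ₁μ₂)P₀ = (6.5×5.8)/(8.2×4.7)P₀ = 0.9782P₀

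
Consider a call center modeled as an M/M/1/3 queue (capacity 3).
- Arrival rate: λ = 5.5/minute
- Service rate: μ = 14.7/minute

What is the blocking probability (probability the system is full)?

ρ = λ/μ = 5.5/14.7 = 0.37415
P₀ = (1-ρ)/(1-ρ^(K+1)) = (1-0.37415)/(1-0.37415^4) = 0.6259/0.9804 = 0.6384
P_K = P₀×ρ^K = 0.6384 × 0.37415^3 = 0.6384 × 0.05238 = 0.03344
Blocking probability = 3.34%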